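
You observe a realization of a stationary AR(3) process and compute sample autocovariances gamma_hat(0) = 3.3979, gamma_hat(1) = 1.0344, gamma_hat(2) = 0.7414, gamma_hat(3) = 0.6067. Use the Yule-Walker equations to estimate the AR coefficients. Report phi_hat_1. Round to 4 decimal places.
\hat\phi_{1} = 0.2500

The Yule-Walker equations for an AR(p) process read, in matrix form,
  Gamma_p phi = r_p,   with   (Gamma_p)_{ij} = gamma(|i - j|),
                       (r_p)_i = gamma(i),   i,j = 1..p.
Substitute the sample gammas (Toeplitz matrix and right-hand side of size 3):
  Gamma_p = [[3.3979, 1.0344, 0.7414], [1.0344, 3.3979, 1.0344], [0.7414, 1.0344, 3.3979]]
  r_p     = [1.0344, 0.7414, 0.6067]
Written out (R1..R3):
  (R1) 3.3979 phi_1 + 1.0344 phi_2 + 0.7414 phi_3 = 1.0344
  (R2) 1.0344 phi_1 + 3.3979 phi_2 + 1.0344 phi_3 = 0.7414
  (R3) 0.7414 phi_1 + 1.0344 phi_2 + 3.3979 phi_3 = 0.6067
Gaussian elimination:
  R2 <- R2 - (1.0344/3.3979) R1 = R2 - (0.304423) R1:  3.083005 phi_2 + 0.808701 phi_3 = 0.426505
  R3 <- R3 - (0.7414/3.3979) R1 = R3 - (0.218194) R1:  0.808701 phi_2 + 3.236131 phi_3 = 0.381001
  R3 <- R3 - (0.808701/3.083005) R2 = R3 - (0.262309) R2:  3.024002 phi_3 = 0.269124
Back-substitution:
  phi_hat_3 = 0.269124 / 3.024002 = 0.088996
  phi_hat_2 = (0.426505 - (0.808701)(0.088996)) / 3.083005 = 0.114996
  phi_hat_1 = (1.0344 - (1.0344)(0.114996) - (0.7414)(0.088996)) / 3.3979 = 0.249997
So phi_hat = [0.2500, 0.1150, 0.0890].
Therefore phi_hat_1 = 0.2500.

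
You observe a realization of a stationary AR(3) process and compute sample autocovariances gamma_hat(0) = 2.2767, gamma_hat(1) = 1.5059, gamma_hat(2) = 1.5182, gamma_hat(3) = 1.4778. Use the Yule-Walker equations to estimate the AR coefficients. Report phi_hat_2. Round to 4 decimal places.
\hat\phi_{2} = 0.3090

The Yule-Walker equations for an AR(p) process read, in matrix form,
  Gamma_p phi = r_p,   with   (Gamma_p)_{ij} = gamma(|i - j|),
                       (r_p)_i = gamma(i),   i,j = 1..p.
Substitute the sample gammas (Toeplitz matrix and right-hand side of size 3):
  Gamma_p = [[2.2767, 1.5059, 1.5182], [1.5059, 2.2767, 1.5059], [1.5182, 1.5059, 2.2767]]
  r_p     = [1.5059, 1.5182, 1.4778]
Written out (R1..R3):
  (R1) 2.2767 phi_1 + 1.5059 phi_2 + 1.5182 phi_3 = 1.5059
  (R2) 1.5059 phi_1 + 2.2767 phi_2 + 1.5059 phi_3 = 1.5182
  (R3) 1.5182 phi_1 + 1.5059 phi_2 + 2.2767 phi_3 = 1.4778
Gaussian elimination:
  R2 <- R2 - (1.5059/2.2767) R1 = R2 - (0.66144) R1:  1.280638 phi_2 + 0.501702 phi_3 = 0.522138
  R3 <- R3 - (1.5182/2.2767) R1 = R3 - (0.666842) R1:  0.501702 phi_2 + 1.2643 phi_3 = 0.473602
  R3 <- R3 - (0.501702/1.280638) R2 = R3 - (0.39176) R2:  1.067753 phi_3 = 0.26905
Back-substitution:
  phi_hat_3 = 0.26905 / 1.067753 = 0.251977
  phi_hat_2 = (0.522138 - (0.501702)(0.251977)) / 1.280638 = 0.309002
  phi_hat_1 = (1.5059 - (1.5059)(0.309002) - (1.5182)(0.251977)) / 2.2767 = 0.289024
So phi_hat = [0.2890, 0.3090, 0.2520].
Therefore phi_hat_2 = 0.3090.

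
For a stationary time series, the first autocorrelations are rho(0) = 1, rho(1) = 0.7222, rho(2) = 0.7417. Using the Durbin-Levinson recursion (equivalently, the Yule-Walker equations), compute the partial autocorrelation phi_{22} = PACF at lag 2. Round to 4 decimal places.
\phi_{22} = 0.4601

The PACF at lag k is phi_{kk}, the last component of the solution
to the Yule-Walker system G_k phi = r_k where
  (G_k)_{ij} = rho(|i - j|), (r_k)_i = rho(i), i,j = 1..k.
Equivalently, Durbin-Levinson gives phi_{kk} iteratively:
  phi_{11} = rho(1)
  phi_{kk} = [rho(k) - sum_{j=1..k-1} phi_{k-1,j} rho(k-j)]
            / [1 - sum_{j=1..k-1} phi_{k-1,j} rho(j)],
  phi_{k,j} = phi_{k-1,j} - phi_{kk} phi_{k-1,k-j},  j = 1..k-1.
Step k = 1:
  phi_11 = rho(1) = 0.7222.
Step k = 2:
  phi_22 = [rho(2) - phi_11 rho(1)] / [1 - phi_11 rho(1)] = [0.7417 - (0.7222)(0.7222)] / [1 - (0.7222)(0.7222)]
         = 0.22012716 / 0.47842716 = 0.4601.
Therefore phi_{22} = 0.4601.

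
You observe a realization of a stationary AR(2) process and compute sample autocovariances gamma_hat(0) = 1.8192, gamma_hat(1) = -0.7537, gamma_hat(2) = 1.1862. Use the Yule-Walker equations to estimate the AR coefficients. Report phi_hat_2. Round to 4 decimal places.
\hat\phi_{2} = 0.5799

The Yule-Walker equations for an AR(p) process read, in matrix form,
  Gamma_p phi = r_p,   with   (Gamma_p)_{ij} = gamma(|i - j|),
                       (r_p)_i = gamma(i),   i,j = 1..p.
Substitute the sample gammas (Toeplitz matrix and right-hand side of size 2):
  Gamma_p = [[1.8192, -0.7537], [-0.7537, 1.8192]]
  r_p     = [-0.7537, 1.1862]
Written out:
  1.8192 phi_1 - 0.7537 phi_2 = -0.7537
  -0.7537 phi_1 + 1.8192 phi_2 = 1.1862
Solve by Cramer's rule:
  det = gamma(0)^2 - gamma(1)^2 = (1.8192)^2 - (-0.7537)^2 = 3.30948864 - 0.56806369 = 2.74142495
  phi_hat_1 = [gamma(1) gamma(0) - gamma(1) gamma(2)] / det = [(-0.7537)(1.8192) - (-0.7537)(1.1862)] / 2.74142495 = -0.4770921 / 2.74142495 = -0.174
  phi_hat_2 = [gamma(0) gamma(2) - gamma(1)^2] / det = [(1.8192)(1.1862) - (-0.7537)^2] / 2.74142495 = 1.58987135 / 2.74142495 = 0.5799
So phi_hat = [-0.1740, 0.5799].
Therefore phi_hat_2 = 0.5799.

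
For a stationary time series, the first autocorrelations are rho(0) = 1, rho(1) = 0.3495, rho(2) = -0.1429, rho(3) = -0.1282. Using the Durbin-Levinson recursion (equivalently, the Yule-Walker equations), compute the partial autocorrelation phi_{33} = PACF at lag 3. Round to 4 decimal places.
\phi_{33} = 0.0531

The PACF at lag k is phi_{kk}, the last component of the solution
to the Yule-Walker system G_k phi = r_k where
  (G_k)_{ij} = rho(|i - j|), (r_k)_i = rho(i), i,j = 1..k.
Equivalently, Durbin-Levinson gives phi_{kk} iteratively:
  phi_{11} = rho(1)
  phi_{kk} = [rho(k) - sum_{j=1..k-1} phi_{k-1,j} rho(k-j)]
            / [1 - sum_{j=1..k-1} phi_{k-1,j} rho(j)],
  phi_{k,j} = phi_{k-1,j} - phi_{kk} phi_{k-1,k-j},  j = 1..k-1.
Step k = 1:
  phi_11 = rho(1) = 0.3495.
Step k = 2:
  phi_22 = [rho(2) - phi_11 rho(1)] / [1 - phi_11 rho(1)] = [-0.1429 - (0.3495)(0.3495)] / [1 - (0.3495)(0.3495)]
         = -0.26505025 / 0.87784975 = -0.301931.
  Update: phi_21 = phi_11 - phi_22 phi_11 = 0.3495 - (-0.301931)(0.3495) = 0.455025.
Step k = 3:
  phi_33 = [rho(3) - phi_21 rho(2) - phi_22 rho(1)] / [1 - phi_21 rho(1) - phi_22 rho(2)]
    numerator   = -0.1282 - (0.455025)(-0.1429) - (-0.301931)(0.3495) = 0.04234803
    denominator = 1 - (0.455025)(0.3495) - (-0.301931)(-0.1429) = 0.7978228
  phi_33 = 0.04234803 / 0.7978228 = 0.0531.
Therefore phi_{33} = 0.0531.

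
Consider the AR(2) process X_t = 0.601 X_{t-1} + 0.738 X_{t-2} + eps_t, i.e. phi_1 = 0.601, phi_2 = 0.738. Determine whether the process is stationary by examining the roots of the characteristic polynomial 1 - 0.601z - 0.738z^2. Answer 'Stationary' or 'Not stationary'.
\text{Not stationary}

The AR(p) characteristic polynomial is P(z) = 1 - 0.601z - 0.738z^2.
Stationarity requires all roots to lie outside the unit circle, i.e. |z| > 1 for every root.
Set 1 + (-0.601) z + (-0.738) z^2 = 0, i.e. a z^2 + b z + c = 0 with a = -0.738, b = -0.601, c = 1.
Discriminant D = b^2 - 4ac = (-0.601)^2 - 4*(-0.738)*1 = 0.361201 - (-2.952) = 3.313201.
D >= 0, so the roots are real: z = (-b +/- sqrt(D)) / (2a) = (0.601 +/- 1.82022) / (-1.476).
  z_1 = (0.601 + 1.82022) / (-1.476) = -1.6404,   |z_1| = 1.6404.
  z_2 = (0.601 - 1.82022) / (-1.476) = 0.826,   |z_2| = 0.826.
Moduli of all roots: 1.6404, 0.8260.
All moduli strictly greater than 1? No.
Verdict: Not stationary.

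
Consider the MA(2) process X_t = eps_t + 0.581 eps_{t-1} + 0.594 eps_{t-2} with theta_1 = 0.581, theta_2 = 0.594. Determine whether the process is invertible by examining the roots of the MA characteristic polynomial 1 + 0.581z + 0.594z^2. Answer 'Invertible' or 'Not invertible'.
\text{Invertible}

The MA(q) characteristic polynomial is P(z) = 1 + 0.581z + 0.594z^2.
Invertibility requires all roots to lie outside the unit circle, i.e. |z| > 1 for every root.
Set 1 + (0.581) z + (0.594) z^2 = 0, i.e. a z^2 + b z + c = 0 with a = 0.594, b = 0.581, c = 1.
Discriminant D = b^2 - 4ac = (0.581)^2 - 4*(0.594)*1 = 0.337561 - (2.376) = -2.038439.
D < 0, so the roots are the complex-conjugate pair z = (-b +/- i sqrt(-D)) / (2a) = -0.4891 +/- 1.2018i.
For a conjugate pair |z|^2 = z * conj(z) = (product of roots) = c/a = 1/(0.594) = 1.683502, so |z| = sqrt(1.683502) = 1.2975 for both roots.
Moduli of all roots: 1.2975, 1.2975.
All moduli strictly greater than 1? Yes.
Verdict: Invertible.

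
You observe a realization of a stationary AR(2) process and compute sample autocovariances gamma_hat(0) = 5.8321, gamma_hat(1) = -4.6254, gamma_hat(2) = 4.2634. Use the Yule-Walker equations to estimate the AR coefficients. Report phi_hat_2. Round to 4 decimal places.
\hat\phi_{2} = 0.2750

The Yule-Walker equations for an AR(p) process read, in matrix form,
  Gamma_p phi = r_p,   with   (Gamma_p)_{ij} = gamma(|i - j|),
                       (r_p)_i = gamma(i),   i,j = 1..p.
Substitute the sample gammas (Toeplitz matrix and right-hand side of size 2):
  Gamma_p = [[5.8321, -4.6254], [-4.6254, 5.8321]]
  r_p     = [-4.6254, 4.2634]
Written out:
  5.8321 phi_1 - 4.6254 phi_2 = -4.6254
  -4.6254 phi_1 + 5.8321 phi_2 = 4.2634
Solve by Cramer's rule:
  det = gamma(0)^2 - gamma(1)^2 = (5.8321)^2 - (-4.6254)^2 = 34.01339041 - 21.39432516 = 12.61906525
  phi_hat_1 = [gamma(1) gamma(0) - gamma(1) gamma(2)] / det = [(-4.6254)(5.8321) - (-4.6254)(4.2634)] / 12.61906525 = -7.25586498 / 12.61906525 = -0.575
  phi_hat_2 = [gamma(0) gamma(2) - gamma(1)^2] / det = [(5.8321)(4.2634) - (-4.6254)^2] / 12.61906525 = 3.47024998 / 12.61906525 = 0.275
So phi_hat = [-0.5750, 0.2750].
Therefore phi_hat_2 = 0.2750.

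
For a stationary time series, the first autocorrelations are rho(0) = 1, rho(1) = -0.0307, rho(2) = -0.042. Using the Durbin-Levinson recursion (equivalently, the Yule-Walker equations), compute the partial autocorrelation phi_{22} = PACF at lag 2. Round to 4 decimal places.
\phi_{22} = -0.0430

The PACF at lag k is phi_{kk}, the last component of the solution
to the Yule-Walker system G_k phi = r_k where
  (G_k)_{ij} = rho(|i - j|), (r_k)_i = rho(i), i,j = 1..k.
Equivalently, Durbin-Levinson gives phi_{kk} iteratively:
  phi_{11} = rho(1)
  phi_{kk} = [rho(k) - sum_{j=1..k-1} phi_{k-1,j} rho(k-j)]
            / [1 - sum_{j=1..k-1} phi_{k-1,j} rho(j)],
  phi_{k,j} = phi_{k-1,j} - phi_{kk} phi_{k-1,k-j},  j = 1..k-1.
Step k = 1:
  phi_11 = rho(1) = -0.0307.
Step k = 2:
  phi_22 = [rho(2) - phi_11 rho(1)] / [1 - phi_11 rho(1)] = [-0.042 - (-0.0307)(-0.0307)] / [1 - (-0.0307)(-0.0307)]
         = -0.04294249 / 0.99905751 = -0.043.
Therefore phi_{22} = -0.0430.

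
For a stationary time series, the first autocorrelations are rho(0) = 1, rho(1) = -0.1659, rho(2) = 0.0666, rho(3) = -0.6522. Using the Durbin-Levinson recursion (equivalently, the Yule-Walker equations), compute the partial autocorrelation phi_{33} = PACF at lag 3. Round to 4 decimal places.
\phi_{33} = -0.6540

The PACF at lag k is phi_{kk}, the last component of the solution
to the Yule-Walker system G_k phi = r_k where
  (G_k)_{ij} = rho(|i - j|), (r_k)_i = rho(i), i,j = 1..k.
Equivalently, Durbin-Levinson gives phi_{kk} iteratively:
  phi_{11} = rho(1)
  phi_{kk} = [rho(k) - sum_{j=1..k-1} phi_{k-1,j} rho(k-j)]
            / [1 - sum_{j=1..k-1} phi_{k-1,j} rho(j)],
  phi_{k,j} = phi_{k-1,j} - phi_{kk} phi_{k-1,k-j},  j = 1..k-1.
Step k = 1:
  phi_11 = rho(1) = -0.1659.
Step k = 2:
  phi_22 = [rho(2) - phi_11 rho(1)] / [1 - phi_11 rho(1)] = [0.0666 - (-0.1659)(-0.1659)] / [1 - (-0.1659)(-0.1659)]
         = 0.03907719 / 0.97247719 = 0.040183.
  Update: phi_21 = phi_11 - phi_22 phi_11 = -0.1659 - (0.040183)(-0.1659) = -0.159234.
Step k = 3:
  phi_33 = [rho(3) - phi_21 rho(2) - phi_22 rho(1)] / [1 - phi_21 rho(1) - phi_22 rho(2)]
    numerator   = -0.6522 - (-0.159234)(0.0666) - (0.040183)(-0.1659) = -0.63492866
    denominator = 1 - (-0.159234)(-0.1659) - (0.040183)(0.0666) = 0.97090695
  phi_33 = -0.63492866 / 0.97090695 = -0.654.
Therefore phi_{33} = -0.6540.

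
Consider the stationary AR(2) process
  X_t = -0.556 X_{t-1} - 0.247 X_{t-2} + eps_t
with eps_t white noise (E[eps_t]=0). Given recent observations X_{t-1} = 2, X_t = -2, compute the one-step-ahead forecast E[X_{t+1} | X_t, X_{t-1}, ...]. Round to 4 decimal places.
E[X_{t+1} \mid \mathcal F_t] = 0.6180

For an AR(p) model X_t = c + sum_i phi_i X_{t-i} + eps_t, the
one-step-ahead conditional mean is
  E[X_{t+1} | X_t, ...] = c + sum_i phi_i X_{t+1-i}.
Substitute known values:
  E[X_{t+1} | ...] = (-0.556) * (-2) + (-0.247) * (2)
                   = 0.6180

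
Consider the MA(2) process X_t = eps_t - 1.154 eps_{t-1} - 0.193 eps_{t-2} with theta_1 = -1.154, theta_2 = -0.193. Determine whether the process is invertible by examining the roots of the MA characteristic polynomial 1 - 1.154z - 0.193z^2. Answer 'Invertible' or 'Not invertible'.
\text{Not invertible}

The MA(q) characteristic polynomial is P(z) = 1 - 1.154z - 0.193z^2.
Invertibility requires all roots to lie outside the unit circle, i.e. |z| > 1 for every root.
Set 1 + (-1.154) z + (-0.193) z^2 = 0, i.e. a z^2 + b z + c = 0 with a = -0.193, b = -1.154, c = 1.
Discriminant D = b^2 - 4ac = (-1.154)^2 - 4*(-0.193)*1 = 1.331716 - (-0.772) = 2.103716.
D >= 0, so the roots are real: z = (-b +/- sqrt(D)) / (2a) = (1.154 +/- 1.450419) / (-0.386).
  z_1 = (1.154 + 1.450419) / (-0.386) = -6.7472,   |z_1| = 6.7472.
  z_2 = (1.154 - 1.450419) / (-0.386) = 0.7679,   |z_2| = 0.7679.
Moduli of all roots: 6.7472, 0.7679.
All moduli strictly greater than 1? No.
Verdict: Not invertible.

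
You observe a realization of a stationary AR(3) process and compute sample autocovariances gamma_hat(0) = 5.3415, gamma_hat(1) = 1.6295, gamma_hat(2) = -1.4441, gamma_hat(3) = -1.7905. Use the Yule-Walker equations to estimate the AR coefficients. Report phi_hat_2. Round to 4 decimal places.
\hat\phi_{2} = -0.3460

The Yule-Walker equations for an AR(p) process read, in matrix form,
  Gamma_p phi = r_p,   with   (Gamma_p)_{ij} = gamma(|i - j|),
                       (r_p)_i = gamma(i),   i,j = 1..p.
Substitute the sample gammas (Toeplitz matrix and right-hand side of size 3):
  Gamma_p = [[5.3415, 1.6295, -1.4441], [1.6295, 5.3415, 1.6295], [-1.4441, 1.6295, 5.3415]]
  r_p     = [1.6295, -1.4441, -1.7905]
Written out (R1..R3):
  (R1) 5.3415 phi_1 + 1.6295 phi_2 - 1.4441 phi_3 = 1.6295
  (R2) 1.6295 phi_1 + 5.3415 phi_2 + 1.6295 phi_3 = -1.4441
  (R3) -1.4441 phi_1 + 1.6295 phi_2 + 5.3415 phi_3 = -1.7905
Gaussian elimination:
  R2 <- R2 - (1.6295/5.3415) R1 = R2 - (0.305064) R1:  4.844398 phi_2 + 2.070043 phi_3 = -1.941202
  R3 <- R3 - (-1.4441/5.3415) R1 = R3 - (-0.270355) R1:  2.070043 phi_2 + 4.951081 phi_3 = -1.349957
  R3 <- R3 - (2.070043/4.844398) R2 = R3 - (0.427307) R2:  4.066538 phi_3 = -0.520469
Back-substitution:
  phi_hat_3 = -0.520469 / 4.066538 = -0.127988
  phi_hat_2 = (-1.941202 - (2.070043)(-0.127988)) / 4.844398 = -0.346021
  phi_hat_1 = (1.6295 - (1.6295)(-0.346021) - (-1.4441)(-0.127988)) / 5.3415 = 0.37602
So phi_hat = [0.3760, -0.3460, -0.1280].
Therefore phi_hat_2 = -0.3460.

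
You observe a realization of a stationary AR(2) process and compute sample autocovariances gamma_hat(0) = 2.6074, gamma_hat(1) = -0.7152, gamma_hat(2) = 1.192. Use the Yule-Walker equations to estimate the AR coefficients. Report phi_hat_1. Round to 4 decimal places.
\hat\phi_{1} = -0.1610

The Yule-Walker equations for an AR(p) process read, in matrix form,
  Gamma_p phi = r_p,   with   (Gamma_p)_{ij} = gamma(|i - j|),
                       (r_p)_i = gamma(i),   i,j = 1..p.
Substitute the sample gammas (Toeplitz matrix and right-hand side of size 2):
  Gamma_p = [[2.6074, -0.7152], [-0.7152, 2.6074]]
  r_p     = [-0.7152, 1.192]
Written out:
  2.6074 phi_1 - 0.7152 phi_2 = -0.7152
  -0.7152 phi_1 + 2.6074 phi_2 = 1.192
Solve by Cramer's rule:
  det = gamma(0)^2 - gamma(1)^2 = (2.6074)^2 - (-0.7152)^2 = 6.79853476 - 0.51151104 = 6.28702372
  phi_hat_1 = [gamma(1) gamma(0) - gamma(1) gamma(2)] / det = [(-0.7152)(2.6074) - (-0.7152)(1.192)] / 6.28702372 = -1.01229408 / 6.28702372 = -0.161
  phi_hat_2 = [gamma(0) gamma(2) - gamma(1)^2] / det = [(2.6074)(1.192) - (-0.7152)^2] / 6.28702372 = 2.59650976 / 6.28702372 = 0.413
So phi_hat = [-0.1610, 0.4130].
Therefore phi_hat_1 = -0.1610.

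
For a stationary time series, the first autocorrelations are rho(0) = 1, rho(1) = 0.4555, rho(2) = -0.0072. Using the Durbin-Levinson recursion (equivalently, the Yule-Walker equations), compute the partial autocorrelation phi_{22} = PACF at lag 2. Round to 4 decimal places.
\phi_{22} = -0.2709

The PACF at lag k is phi_{kk}, the last component of the solution
to the Yule-Walker system G_k phi = r_k where
  (G_k)_{ij} = rho(|i - j|), (r_k)_i = rho(i), i,j = 1..k.
Equivalently, Durbin-Levinson gives phi_{kk} iteratively:
  phi_{11} = rho(1)
  phi_{kk} = [rho(k) - sum_{j=1..k-1} phi_{k-1,j} rho(k-j)]
            / [1 - sum_{j=1..k-1} phi_{k-1,j} rho(j)],
  phi_{k,j} = phi_{k-1,j} - phi_{kk} phi_{k-1,k-j},  j = 1..k-1.
Step k = 1:
  phi_11 = rho(1) = 0.4555.
Step k = 2:
  phi_22 = [rho(2) - phi_11 rho(1)] / [1 - phi_11 rho(1)] = [-0.0072 - (0.4555)(0.4555)] / [1 - (0.4555)(0.4555)]
         = -0.21468025 / 0.79251975 = -0.2709.
Therefore phi_{22} = -0.2709.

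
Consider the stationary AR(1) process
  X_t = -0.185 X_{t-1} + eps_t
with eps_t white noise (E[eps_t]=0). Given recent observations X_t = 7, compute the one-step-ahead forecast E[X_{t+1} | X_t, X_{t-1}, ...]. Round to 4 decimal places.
E[X_{t+1} \mid \mathcal F_t] = -1.2950

For an AR(p) model X_t = c + sum_i phi_i X_{t-i} + eps_t, the
one-step-ahead conditional mean is
  E[X_{t+1} | X_t, ...] = c + sum_i phi_i X_{t+1-i}.
Substitute known values:
  E[X_{t+1} | ...] = (-0.185) * (7)
                   = -1.2950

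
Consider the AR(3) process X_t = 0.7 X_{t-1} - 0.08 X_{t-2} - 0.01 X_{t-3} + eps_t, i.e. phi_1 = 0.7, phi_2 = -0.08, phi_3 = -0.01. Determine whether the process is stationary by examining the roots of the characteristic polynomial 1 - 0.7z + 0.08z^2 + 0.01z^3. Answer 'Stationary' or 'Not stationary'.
\text{Stationary}

The AR(p) characteristic polynomial is P(z) = 1 - 0.7z + 0.08z^2 + 0.01z^3.
Stationarity requires all roots to lie outside the unit circle, i.e. |z| > 1 for every root.
Degree 3: look for a simple real root z0 first, then factor out (1 - z/z0) and solve the remaining quadratic.
Testing z0 = 2: P(2) = 1 + (-0.7)(2) + (0.08)(2)^2 + (0.01)(2)^3
  = 1 + (-1.4) + (0.32) + (0.08) = 0.  So z_0 = 2 is a root, |z_0| = 2.
Divide out the factor (1 - 0.5 z) = (1 - z/z0) (since 1/z0 = 0.5):
  P(z) = (1 - 0.5 z)(1 + (-0.2) z + (-0.02) z^2)
  [check: z-coef -0.2 - (0.5) = -0.7; z^2-coef -0.02 - (0.5)(-0.2) = 0.08; z^3-coef -(0.5)(-0.02) = 0.01.]
Remaining roots from the quadratic factor 1 + (-0.2) z + (-0.02) z^2:
  Set 1 + (-0.2) z + (-0.02) z^2 = 0, i.e. a z^2 + b z + c = 0 with a = -0.02, b = -0.2, c = 1.
  Discriminant D = b^2 - 4ac = (-0.2)^2 - 4*(-0.02)*1 = 0.04 - (-0.08) = 0.12.
  D >= 0, so the roots are real: z = (-b +/- sqrt(D)) / (2a) = (0.2 +/- 0.34641) / (-0.04).
    z_1 = (0.2 + 0.34641) / (-0.04) = -13.6603,   |z_1| = 13.6603.
    z_2 = (0.2 - 0.34641) / (-0.04) = 3.6603,   |z_2| = 3.6603.
Moduli of all roots: 2.0000, 13.6603, 3.6603.
All moduli strictly greater than 1? Yes.
Verdict: Stationary.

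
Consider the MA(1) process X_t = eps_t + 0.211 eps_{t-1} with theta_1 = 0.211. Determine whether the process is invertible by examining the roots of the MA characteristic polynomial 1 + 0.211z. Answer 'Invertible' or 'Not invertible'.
\text{Invertible}

The MA(q) characteristic polynomial is P(z) = 1 + 0.211z.
Invertibility requires all roots to lie outside the unit circle, i.e. |z| > 1 for every root.
This is linear in z: 1 + (0.211) z = 0  =>  z = -1/(0.211) = -4.739336,  |z| = 4.739336.
Moduli of all roots: 4.7393.
All moduli strictly greater than 1? Yes.
Verdict: Invertible.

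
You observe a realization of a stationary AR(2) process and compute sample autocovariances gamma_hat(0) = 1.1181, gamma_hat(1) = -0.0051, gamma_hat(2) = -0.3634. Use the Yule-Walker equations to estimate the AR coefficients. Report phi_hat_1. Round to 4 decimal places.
\hat\phi_{1} = -0.0060

The Yule-Walker equations for an AR(p) process read, in matrix form,
  Gamma_p phi = r_p,   with   (Gamma_p)_{ij} = gamma(|i - j|),
                       (r_p)_i = gamma(i),   i,j = 1..p.
Substitute the sample gammas (Toeplitz matrix and right-hand side of size 2):
  Gamma_p = [[1.1181, -0.0051], [-0.0051, 1.1181]]
  r_p     = [-0.0051, -0.3634]
Written out:
  1.1181 phi_1 - 0.0051 phi_2 = -0.0051
  -0.0051 phi_1 + 1.1181 phi_2 = -0.3634
Solve by Cramer's rule:
  det = gamma(0)^2 - gamma(1)^2 = (1.1181)^2 - (-0.0051)^2 = 1.25014761 - 0.00002601 = 1.2501216
  phi_hat_1 = [gamma(1) gamma(0) - gamma(1) gamma(2)] / det = [(-0.0051)(1.1181) - (-0.0051)(-0.3634)] / 1.2501216 = -0.00755565 / 1.2501216 = -0.006
  phi_hat_2 = [gamma(0) gamma(2) - gamma(1)^2] / det = [(1.1181)(-0.3634) - (-0.0051)^2] / 1.2501216 = -0.40634355 / 1.2501216 = -0.325
So phi_hat = [-0.0060, -0.3250].
Therefore phi_hat_1 = -0.0060.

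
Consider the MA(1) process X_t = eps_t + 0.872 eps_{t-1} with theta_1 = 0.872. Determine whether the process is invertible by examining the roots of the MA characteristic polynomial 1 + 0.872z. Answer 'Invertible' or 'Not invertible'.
\text{Invertible}

The MA(q) characteristic polynomial is P(z) = 1 + 0.872z.
Invertibility requires all roots to lie outside the unit circle, i.e. |z| > 1 for every root.
This is linear in z: 1 + (0.872) z = 0  =>  z = -1/(0.872) = -1.146789,  |z| = 1.146789.
Moduli of all roots: 1.1468.
All moduli strictly greater than 1? Yes.
Verdict: Invertible.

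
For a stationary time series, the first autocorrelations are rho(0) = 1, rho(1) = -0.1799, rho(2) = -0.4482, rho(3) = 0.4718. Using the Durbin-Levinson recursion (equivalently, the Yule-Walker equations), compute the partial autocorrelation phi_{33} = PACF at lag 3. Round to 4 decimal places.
\phi_{33} = 0.3591

The PACF at lag k is phi_{kk}, the last component of the solution
to the Yule-Walker system G_k phi = r_k where
  (G_k)_{ij} = rho(|i - j|), (r_k)_i = rho(i), i,j = 1..k.
Equivalently, Durbin-Levinson gives phi_{kk} iteratively:
  phi_{11} = rho(1)
  phi_{kk} = [rho(k) - sum_{j=1..k-1} phi_{k-1,j} rho(k-j)]
            / [1 - sum_{j=1..k-1} phi_{k-1,j} rho(j)],
  phi_{k,j} = phi_{k-1,j} - phi_{kk} phi_{k-1,k-j},  j = 1..k-1.
Step k = 1:
  phi_11 = rho(1) = -0.1799.
Step k = 2:
  phi_22 = [rho(2) - phi_11 rho(1)] / [1 - phi_11 rho(1)] = [-0.4482 - (-0.1799)(-0.1799)] / [1 - (-0.1799)(-0.1799)]
         = -0.48056401 / 0.96763599 = -0.496637.
  Update: phi_21 = phi_11 - phi_22 phi_11 = -0.1799 - (-0.496637)(-0.1799) = -0.269245.
Step k = 3:
  phi_33 = [rho(3) - phi_21 rho(2) - phi_22 rho(1)] / [1 - phi_21 rho(1) - phi_22 rho(2)]
    numerator   = 0.4718 - (-0.269245)(-0.4482) - (-0.496637)(-0.1799) = 0.26177935
    denominator = 1 - (-0.269245)(-0.1799) - (-0.496637)(-0.4482) = 0.72897003
  phi_33 = 0.26177935 / 0.72897003 = 0.3591.
Therefore phi_{33} = 0.3591.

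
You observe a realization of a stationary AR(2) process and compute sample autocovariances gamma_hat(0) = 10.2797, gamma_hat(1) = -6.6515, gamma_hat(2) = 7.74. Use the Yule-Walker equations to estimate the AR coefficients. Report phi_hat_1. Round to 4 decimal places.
\hat\phi_{1} = -0.2750

The Yule-Walker equations for an AR(p) process read, in matrix form,
  Gamma_p phi = r_p,   with   (Gamma_p)_{ij} = gamma(|i - j|),
                       (r_p)_i = gamma(i),   i,j = 1..p.
Substitute the sample gammas (Toeplitz matrix and right-hand side of size 2):
  Gamma_p = [[10.2797, -6.6515], [-6.6515, 10.2797]]
  r_p     = [-6.6515, 7.74]
Written out:
  10.2797 phi_1 - 6.6515 phi_2 = -6.6515
  -6.6515 phi_1 + 10.2797 phi_2 = 7.74
Solve by Cramer's rule:
  det = gamma(0)^2 - gamma(1)^2 = (10.2797)^2 - (-6.6515)^2 = 105.67223209 - 44.24245225 = 61.42977984
  phi_hat_1 = [gamma(1) gamma(0) - gamma(1) gamma(2)] / det = [(-6.6515)(10.2797) - (-6.6515)(7.74)] / 61.42977984 = -16.89281455 / 61.42977984 = -0.275
  phi_hat_2 = [gamma(0) gamma(2) - gamma(1)^2] / det = [(10.2797)(7.74) - (-6.6515)^2] / 61.42977984 = 35.32242575 / 61.42977984 = 0.575
So phi_hat = [-0.2750, 0.5750].
Therefore phi_hat_1 = -0.2750.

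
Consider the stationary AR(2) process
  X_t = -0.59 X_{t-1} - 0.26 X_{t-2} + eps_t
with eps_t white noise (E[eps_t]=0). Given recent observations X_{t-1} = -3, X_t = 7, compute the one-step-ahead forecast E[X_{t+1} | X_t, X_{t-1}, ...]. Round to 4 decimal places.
E[X_{t+1} \mid \mathcal F_t] = -3.3500

For an AR(p) model X_t = c + sum_i phi_i X_{t-i} + eps_t, the
one-step-ahead conditional mean is
  E[X_{t+1} | X_t, ...] = c + sum_i phi_i X_{t+1-i}.
Substitute known values:
  E[X_{t+1} | ...] = (-0.59) * (7) + (-0.26) * (-3)
                   = -3.3500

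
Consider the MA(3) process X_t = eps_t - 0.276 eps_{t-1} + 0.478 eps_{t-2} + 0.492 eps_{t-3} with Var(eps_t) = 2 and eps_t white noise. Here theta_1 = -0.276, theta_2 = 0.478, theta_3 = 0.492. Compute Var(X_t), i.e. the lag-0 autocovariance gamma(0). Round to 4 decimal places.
\gamma(0) = 3.0934

For an MA(q) process X_t = eps_t + sum_i theta_i eps_{t-i} with
Var(eps_t) = sigma^2, the variance is
  gamma(0) = sigma^2 * (1 + sum_i theta_i^2).
  sum_i theta_i^2 = (-0.276)^2 + (0.478)^2 + (0.492)^2 = 0.076176 + 0.228484 + 0.242064 = 0.546724.
  gamma(0) = 2 * (1 + 0.546724) = 2 * 1.546724 = 3.093448, which rounds to 3.0934.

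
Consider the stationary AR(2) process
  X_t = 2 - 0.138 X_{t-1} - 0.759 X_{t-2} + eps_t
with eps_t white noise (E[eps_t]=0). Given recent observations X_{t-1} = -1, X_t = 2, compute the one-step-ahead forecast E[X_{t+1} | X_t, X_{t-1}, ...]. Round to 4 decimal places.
E[X_{t+1} \mid \mathcal F_t] = 2.4830

For an AR(p) model X_t = c + sum_i phi_i X_{t-i} + eps_t, the
one-step-ahead conditional mean is
  E[X_{t+1} | X_t, ...] = c + sum_i phi_i X_{t+1-i}.
Substitute known values:
  E[X_{t+1} | ...] = 2 + (-0.138) * (2) + (-0.759) * (-1)
                   = 2.4830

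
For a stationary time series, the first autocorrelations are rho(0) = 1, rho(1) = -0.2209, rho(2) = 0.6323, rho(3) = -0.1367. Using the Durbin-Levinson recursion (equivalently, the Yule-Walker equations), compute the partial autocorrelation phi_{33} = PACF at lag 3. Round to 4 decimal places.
\phi_{33} = 0.0890

The PACF at lag k is phi_{kk}, the last component of the solution
to the Yule-Walker system G_k phi = r_k where
  (G_k)_{ij} = rho(|i - j|), (r_k)_i = rho(i), i,j = 1..k.
Equivalently, Durbin-Levinson gives phi_{kk} iteratively:
  phi_{11} = rho(1)
  phi_{kk} = [rho(k) - sum_{j=1..k-1} phi_{k-1,j} rho(k-j)]
            / [1 - sum_{j=1..k-1} phi_{k-1,j} rho(j)],
  phi_{k,j} = phi_{k-1,j} - phi_{kk} phi_{k-1,k-j},  j = 1..k-1.
Step k = 1:
  phi_11 = rho(1) = -0.2209.
Step k = 2:
  phi_22 = [rho(2) - phi_11 rho(1)] / [1 - phi_11 rho(1)] = [0.6323 - (-0.2209)(-0.2209)] / [1 - (-0.2209)(-0.2209)]
         = 0.58350319 / 0.95120319 = 0.613437.
  Update: phi_21 = phi_11 - phi_22 phi_11 = -0.2209 - (0.613437)(-0.2209) = -0.085392.
Step k = 3:
  phi_33 = [rho(3) - phi_21 rho(2) - phi_22 rho(1)] / [1 - phi_21 rho(1) - phi_22 rho(2)]
    numerator   = -0.1367 - (-0.085392)(0.6323) - (0.613437)(-0.2209) = 0.05280144
    denominator = 1 - (-0.085392)(-0.2209) - (0.613437)(0.6323) = 0.59326077
  phi_33 = 0.05280144 / 0.59326077 = 0.089.
Therefore phi_{33} = 0.0890.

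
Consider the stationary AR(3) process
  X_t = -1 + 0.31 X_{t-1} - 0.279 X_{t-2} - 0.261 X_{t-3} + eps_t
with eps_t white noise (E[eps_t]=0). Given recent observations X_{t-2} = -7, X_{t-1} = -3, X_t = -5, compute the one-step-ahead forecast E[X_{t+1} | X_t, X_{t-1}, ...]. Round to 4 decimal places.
E[X_{t+1} \mid \mathcal F_t] = 0.1140

For an AR(p) model X_t = c + sum_i phi_i X_{t-i} + eps_t, the
one-step-ahead conditional mean is
  E[X_{t+1} | X_t, ...] = c + sum_i phi_i X_{t+1-i}.
Substitute known values:
  E[X_{t+1} | ...] = -1 + (0.31) * (-5) + (-0.279) * (-3) + (-0.261) * (-7)
                   = 0.1140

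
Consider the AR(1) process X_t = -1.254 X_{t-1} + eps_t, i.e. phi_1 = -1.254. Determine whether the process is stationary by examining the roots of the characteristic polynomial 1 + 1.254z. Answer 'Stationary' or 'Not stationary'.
\text{Not stationary}

The AR(p) characteristic polynomial is P(z) = 1 + 1.254z.
Stationarity requires all roots to lie outside the unit circle, i.e. |z| > 1 for every root.
This is linear in z: 1 + (1.254) z = 0  =>  z = -1/(1.254) = -0.797448,  |z| = 0.797448.
Moduli of all roots: 0.7974.
All moduli strictly greater than 1? No.
Verdict: Not stationary.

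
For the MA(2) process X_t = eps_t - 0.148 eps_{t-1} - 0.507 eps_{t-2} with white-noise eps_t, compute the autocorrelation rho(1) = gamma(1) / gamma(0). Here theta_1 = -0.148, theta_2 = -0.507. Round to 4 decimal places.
\rho(1) = -0.0570

For an MA(q) process with theta_0 = 1, the autocovariance is
  gamma(k) = sigma^2 * sum_{i=0..q-k} theta_i * theta_{i+k},
and rho(k) = gamma(k) / gamma(0). Sigma^2 cancels.
  numerator   = (1)*(-0.148) + (-0.148)*(-0.507) = -0.072964.
  denominator = (1)^2 + (-0.148)^2 + (-0.507)^2 = 1.278953.
  rho(1) = -0.072964 / 1.278953 = -0.0570.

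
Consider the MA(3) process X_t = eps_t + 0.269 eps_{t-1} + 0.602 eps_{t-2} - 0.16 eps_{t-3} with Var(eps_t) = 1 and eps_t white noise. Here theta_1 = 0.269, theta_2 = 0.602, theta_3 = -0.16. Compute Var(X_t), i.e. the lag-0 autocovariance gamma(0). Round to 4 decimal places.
\gamma(0) = 1.4604

For an MA(q) process X_t = eps_t + sum_i theta_i eps_{t-i} with
Var(eps_t) = sigma^2, the variance is
  gamma(0) = sigma^2 * (1 + sum_i theta_i^2).
  sum_i theta_i^2 = (0.269)^2 + (0.602)^2 + (-0.16)^2 = 0.072361 + 0.362404 + 0.0256 = 0.460365.
  gamma(0) = 1 * (1 + 0.460365) = 1 * 1.460365 = 1.460365, which rounds to 1.4604.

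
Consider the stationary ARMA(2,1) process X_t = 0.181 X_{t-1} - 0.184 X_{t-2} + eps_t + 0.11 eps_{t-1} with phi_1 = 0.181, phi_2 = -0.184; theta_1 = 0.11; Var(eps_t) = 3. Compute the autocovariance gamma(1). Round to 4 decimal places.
\gamma(1) = 0.7870

Multiply the model equation by X_{t-k} and take expectations. With theta_0 = psi_0 = 1 and psi_j the MA(infinity) weights, this gives
  gamma(k) - sum_i phi_i gamma(k-i) = c_k,
  c_k = sigma^2 * sum_{j=k..q} theta_j psi_{j-k}   (c_k = 0 for k > q),
using gamma(-m) = gamma(m).
psi-weights needed (psi_j = theta_j + sum_i phi_i psi_{j-i}):
  psi_1 = theta_1 + phi_1 = 0.11 + (0.181) = 0.291
Right-hand sides:
  c_0 = sigma^2 (1 + theta_1 psi_1) = 3 * (1 + (0.11)(0.291)) = 3 * 1.03201 = 3.09603
  c_1 = sigma^2 theta_1 = 3 * (0.11) = 0.33
  c_2 = 0
Equations for k = 0, 1, 2 (AR order 2, c_2 = 0):
  (E0) gamma(0) = phi_1 gamma(1) + phi_2 gamma(2) + c_0
  (E1) gamma(1) = phi_1 gamma(0) + phi_2 gamma(1) + c_1
  (E2) gamma(2) = phi_1 gamma(1) + phi_2 gamma(0)
From (E1): gamma(1) = A gamma(0) + B with
  A = phi_1 / (1 - phi_2) = 0.181 / 1.184 = 0.152872,   B = c_1 / (1 - phi_2) = 0.33 / 1.184 = 0.278716.
Insert (E2) into (E0): gamma(0) (1 - phi_2^2) = phi_1 (1 + phi_2) gamma(1) + c_0.
  phi_1 (1 + phi_2) = (0.181)(0.816) = 0.147696,   1 - phi_2^2 = 0.966144.
Replace gamma(1) by A gamma(0) + B and collect gamma(0):
  gamma(0) [0.966144 - (0.147696)(0.152872)] = (0.147696)(0.278716) + 3.09603
  gamma(0) * 0.943565 = 3.137195
  gamma(0) = 3.137195 / 0.943565 = 3.324831.
  gamma(1) = A gamma(0) + B = (0.152872)(3.324831) + (0.278716) = 0.786988.
Therefore gamma(1) = 0.7870 (to 4 decimal places).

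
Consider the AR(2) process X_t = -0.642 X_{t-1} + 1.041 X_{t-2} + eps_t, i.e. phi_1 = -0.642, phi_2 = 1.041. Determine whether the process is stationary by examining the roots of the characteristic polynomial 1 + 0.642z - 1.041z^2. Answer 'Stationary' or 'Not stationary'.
\text{Not stationary}

The AR(p) characteristic polynomial is P(z) = 1 + 0.642z - 1.041z^2.
Stationarity requires all roots to lie outside the unit circle, i.e. |z| > 1 for every root.
Set 1 + (0.642) z + (-1.041) z^2 = 0, i.e. a z^2 + b z + c = 0 with a = -1.041, b = 0.642, c = 1.
Discriminant D = b^2 - 4ac = (0.642)^2 - 4*(-1.041)*1 = 0.412164 - (-4.164) = 4.576164.
D >= 0, so the roots are real: z = (-b +/- sqrt(D)) / (2a) = (-0.642 +/- 2.139197) / (-2.082).
  z_1 = (-0.642 + 2.139197) / (-2.082) = -0.7191,   |z_1| = 0.7191.
  z_2 = (-0.642 - 2.139197) / (-2.082) = 1.3358,   |z_2| = 1.3358.
Moduli of all roots: 0.7191, 1.3358.
All moduli strictly greater than 1? No.
Verdict: Not stationary.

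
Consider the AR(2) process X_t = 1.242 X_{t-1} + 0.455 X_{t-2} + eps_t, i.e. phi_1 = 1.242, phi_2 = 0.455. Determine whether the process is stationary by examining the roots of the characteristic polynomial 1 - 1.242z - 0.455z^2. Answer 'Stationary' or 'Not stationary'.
\text{Not stationary}

The AR(p) characteristic polynomial is P(z) = 1 - 1.242z - 0.455z^2.
Stationarity requires all roots to lie outside the unit circle, i.e. |z| > 1 for every root.
Set 1 + (-1.242) z + (-0.455) z^2 = 0, i.e. a z^2 + b z + c = 0 with a = -0.455, b = -1.242, c = 1.
Discriminant D = b^2 - 4ac = (-1.242)^2 - 4*(-0.455)*1 = 1.542564 - (-1.82) = 3.362564.
D >= 0, so the roots are real: z = (-b +/- sqrt(D)) / (2a) = (1.242 +/- 1.83373) / (-0.91).
  z_1 = (1.242 + 1.83373) / (-0.91) = -3.3799,   |z_1| = 3.3799.
  z_2 = (1.242 - 1.83373) / (-0.91) = 0.6503,   |z_2| = 0.6503.
Moduli of all roots: 3.3799, 0.6503.
All moduli strictly greater than 1? No.
Verdict: Not stationary.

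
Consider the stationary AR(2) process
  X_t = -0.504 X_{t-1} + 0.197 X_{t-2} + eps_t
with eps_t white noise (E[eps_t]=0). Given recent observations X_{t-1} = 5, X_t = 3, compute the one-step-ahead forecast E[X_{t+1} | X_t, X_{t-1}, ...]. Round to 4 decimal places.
E[X_{t+1} \mid \mathcal F_t] = -0.5270

For an AR(p) model X_t = c + sum_i phi_i X_{t-i} + eps_t, the
one-step-ahead conditional mean is
  E[X_{t+1} | X_t, ...] = c + sum_i phi_i X_{t+1-i}.
Substitute known values:
  E[X_{t+1} | ...] = (-0.504) * (3) + (0.197) * (5)
                   = -0.5270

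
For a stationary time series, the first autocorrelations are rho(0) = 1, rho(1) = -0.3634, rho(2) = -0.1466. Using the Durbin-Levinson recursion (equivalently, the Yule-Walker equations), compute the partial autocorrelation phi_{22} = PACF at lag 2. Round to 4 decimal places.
\phi_{22} = -0.3211

The PACF at lag k is phi_{kk}, the last component of the solution
to the Yule-Walker system G_k phi = r_k where
  (G_k)_{ij} = rho(|i - j|), (r_k)_i = rho(i), i,j = 1..k.
Equivalently, Durbin-Levinson gives phi_{kk} iteratively:
  phi_{11} = rho(1)
  phi_{kk} = [rho(k) - sum_{j=1..k-1} phi_{k-1,j} rho(k-j)]
            / [1 - sum_{j=1..k-1} phi_{k-1,j} rho(j)],
  phi_{k,j} = phi_{k-1,j} - phi_{kk} phi_{k-1,k-j},  j = 1..k-1.
Step k = 1:
  phi_11 = rho(1) = -0.3634.
Step k = 2:
  phi_22 = [rho(2) - phi_11 rho(1)] / [1 - phi_11 rho(1)] = [-0.1466 - (-0.3634)(-0.3634)] / [1 - (-0.3634)(-0.3634)]
         = -0.27865956 / 0.86794044 = -0.3211.
Therefore phi_{22} = -0.3211.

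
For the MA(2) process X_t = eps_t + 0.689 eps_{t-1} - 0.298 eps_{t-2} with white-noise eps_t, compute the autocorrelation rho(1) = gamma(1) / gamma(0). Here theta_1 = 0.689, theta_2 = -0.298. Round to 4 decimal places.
\rho(1) = 0.3094

For an MA(q) process with theta_0 = 1, the autocovariance is
  gamma(k) = sigma^2 * sum_{i=0..q-k} theta_i * theta_{i+k},
and rho(k) = gamma(k) / gamma(0). Sigma^2 cancels.
  numerator   = (1)*(0.689) + (0.689)*(-0.298) = 0.483678.
  denominator = (1)^2 + (0.689)^2 + (-0.298)^2 = 1.563525.
  rho(1) = 0.483678 / 1.563525 = 0.3094.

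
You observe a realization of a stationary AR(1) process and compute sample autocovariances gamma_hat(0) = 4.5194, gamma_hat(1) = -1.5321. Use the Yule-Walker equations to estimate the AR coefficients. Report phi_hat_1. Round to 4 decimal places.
\hat\phi_{1} = -0.3390

The Yule-Walker equations for an AR(p) process read, in matrix form,
  Gamma_p phi = r_p,   with   (Gamma_p)_{ij} = gamma(|i - j|),
                       (r_p)_i = gamma(i),   i,j = 1..p.
Substitute the sample gammas (Toeplitz matrix and right-hand side of size 1):
  Gamma_p = [[4.5194]]
  r_p     = [-1.5321]
With p = 1 this is the single equation gamma(0) phi_1 = gamma(1):
  phi_hat_1 = gamma(1) / gamma(0) = -1.5321 / 4.5194 = -0.3390.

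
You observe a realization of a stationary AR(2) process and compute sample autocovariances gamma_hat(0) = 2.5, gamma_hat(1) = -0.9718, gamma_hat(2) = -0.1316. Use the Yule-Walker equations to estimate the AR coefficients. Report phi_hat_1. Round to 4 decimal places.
\hat\phi_{1} = -0.4820

The Yule-Walker equations for an AR(p) process read, in matrix form,
  Gamma_p phi = r_p,   with   (Gamma_p)_{ij} = gamma(|i - j|),
                       (r_p)_i = gamma(i),   i,j = 1..p.
Substitute the sample gammas (Toeplitz matrix and right-hand side of size 2):
  Gamma_p = [[2.5, -0.9718], [-0.9718, 2.5]]
  r_p     = [-0.9718, -0.1316]
Written out:
  2.5 phi_1 - 0.9718 phi_2 = -0.9718
  -0.9718 phi_1 + 2.5 phi_2 = -0.1316
Solve by Cramer's rule:
  det = gamma(0)^2 - gamma(1)^2 = (2.5)^2 - (-0.9718)^2 = 6.25 - 0.94439524 = 5.30560476
  phi_hat_1 = [gamma(1) gamma(0) - gamma(1) gamma(2)] / det = [(-0.9718)(2.5) - (-0.9718)(-0.1316)] / 5.30560476 = -2.55738888 / 5.30560476 = -0.482
  phi_hat_2 = [gamma(0) gamma(2) - gamma(1)^2] / det = [(2.5)(-0.1316) - (-0.9718)^2] / 5.30560476 = -1.27339524 / 5.30560476 = -0.24
So phi_hat = [-0.4820, -0.2400].
Therefore phi_hat_1 = -0.4820.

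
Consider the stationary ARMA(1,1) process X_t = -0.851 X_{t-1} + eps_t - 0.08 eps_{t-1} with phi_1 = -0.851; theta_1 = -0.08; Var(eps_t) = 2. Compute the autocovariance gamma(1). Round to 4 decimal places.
\gamma(1) = -7.2109

Multiply the model equation by X_{t-k} and take expectations. With theta_0 = psi_0 = 1 and psi_j the MA(infinity) weights, this gives
  gamma(k) - sum_i phi_i gamma(k-i) = c_k,
  c_k = sigma^2 * sum_{j=k..q} theta_j psi_{j-k}   (c_k = 0 for k > q),
using gamma(-m) = gamma(m).
psi-weights needed (psi_j = theta_j + sum_i phi_i psi_{j-i}):
  psi_1 = theta_1 + phi_1 = -0.08 + (-0.851) = -0.931
Right-hand sides:
  c_0 = sigma^2 (1 + theta_1 psi_1) = 2 * (1 + (-0.08)(-0.931)) = 2 * 1.07448 = 2.14896
  c_1 = sigma^2 theta_1 = 2 * (-0.08) = -0.16
  c_2 = 0
Equations for k = 0 and k = 1 (AR order 1):
  gamma(0) = phi_1 gamma(1) + c_0
  gamma(1) = phi_1 gamma(0) + c_1
Substituting the second into the first: gamma(0) (1 - phi_1^2) = c_0 + phi_1 c_1, so
  gamma(0) = (c_0 + phi_1 c_1) / (1 - phi_1^2) = (2.14896 + (-0.851)(-0.16)) / (1 - (-0.851)^2) = 2.28512 / 0.275799 = 8.285454.
  gamma(1) = phi_1 gamma(0) + c_1 = (-0.851)(8.285454) + (-0.16) = -7.210922.
Therefore gamma(1) = -7.2109 (to 4 decimal places).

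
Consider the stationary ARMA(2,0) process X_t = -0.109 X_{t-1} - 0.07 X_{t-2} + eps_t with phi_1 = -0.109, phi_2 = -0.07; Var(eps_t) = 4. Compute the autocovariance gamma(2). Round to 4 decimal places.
\gamma(2) = -0.2392

Multiply the model equation by X_{t-k} and take expectations. With theta_0 = psi_0 = 1 and psi_j the MA(infinity) weights, this gives
  gamma(k) - sum_i phi_i gamma(k-i) = c_k,
  c_k = sigma^2 * sum_{j=k..q} theta_j psi_{j-k}   (c_k = 0 for k > q),
using gamma(-m) = gamma(m).
Pure AR (q = 0): c_0 = sigma^2 = 4, c_k = 0 for k >= 1.
Equations for k = 0, 1, 2 (AR order 2, c_2 = 0):
  (E0) gamma(0) = phi_1 gamma(1) + phi_2 gamma(2) + c_0
  (E1) gamma(1) = phi_1 gamma(0) + phi_2 gamma(1) + c_1
  (E2) gamma(2) = phi_1 gamma(1) + phi_2 gamma(0)
From (E1): gamma(1) = A gamma(0) + B with
  A = phi_1 / (1 - phi_2) = -0.109 / 1.07 = -0.101869,   B = c_1 / (1 - phi_2) = 0 / 1.07 = 0.
Insert (E2) into (E0): gamma(0) (1 - phi_2^2) = phi_1 (1 + phi_2) gamma(1) + c_0.
  phi_1 (1 + phi_2) = (-0.109)(0.93) = -0.10137,   1 - phi_2^2 = 0.9951.
Replace gamma(1) by A gamma(0) + B and collect gamma(0):
  gamma(0) [0.9951 - (-0.10137)(-0.101869)] = c_0 = 4
  gamma(0) * 0.984774 = 4
  gamma(0) = 4 / 0.984774 = 4.061848.
  gamma(1) = A gamma(0) = (-0.101869)(4.061848) = -0.413777.
  gamma(2) = phi_1 gamma(1) + phi_2 gamma(0) = (-0.109)(-0.413777) + (-0.07)(4.061848) = -0.239228.
Therefore gamma(2) = -0.2392 (to 4 decimal places).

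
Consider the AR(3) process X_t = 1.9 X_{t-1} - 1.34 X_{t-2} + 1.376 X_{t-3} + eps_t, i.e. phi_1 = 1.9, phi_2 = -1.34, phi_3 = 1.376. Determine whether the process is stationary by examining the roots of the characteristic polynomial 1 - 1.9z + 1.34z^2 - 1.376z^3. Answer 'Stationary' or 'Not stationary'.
\text{Not stationary}

The AR(p) characteristic polynomial is P(z) = 1 - 1.9z + 1.34z^2 - 1.376z^3.
Stationarity requires all roots to lie outside the unit circle, i.e. |z| > 1 for every root.
Degree 3: look for a simple real root z0 first, then factor out (1 - z/z0) and solve the remaining quadratic.
Testing z0 = 0.625: P(0.625) = 1 + (-1.9)(0.625) + (1.34)(0.625)^2 + (-1.376)(0.625)^3
  = 1 + (-1.1875) + (0.523438) + (-0.335938) = 0.  So z_0 = 0.625 is a root, |z_0| = 0.625.
Divide out the factor (1 - 1.6 z) = (1 - z/z0) (since 1/z0 = 1.6):
  P(z) = (1 - 1.6 z)(1 + (-0.3) z + (0.86) z^2)
  [check: z-coef -0.3 - (1.6) = -1.9; z^2-coef 0.86 - (1.6)(-0.3) = 1.34; z^3-coef -(1.6)(0.86) = -1.376.]
Remaining roots from the quadratic factor 1 + (-0.3) z + (0.86) z^2:
  Set 1 + (-0.3) z + (0.86) z^2 = 0, i.e. a z^2 + b z + c = 0 with a = 0.86, b = -0.3, c = 1.
  Discriminant D = b^2 - 4ac = (-0.3)^2 - 4*(0.86)*1 = 0.09 - (3.44) = -3.35.
  D < 0, so the roots are the complex-conjugate pair z = (-b +/- i sqrt(-D)) / (2a) = 0.1744 +/- 1.0641i.
  For a conjugate pair |z|^2 = z * conj(z) = (product of roots) = c/a = 1/(0.86) = 1.162791, so |z| = sqrt(1.162791) = 1.0783 for both roots.
Moduli of all roots: 0.6250, 1.0783, 1.0783.
All moduli strictly greater than 1? No.
Verdict: Not stationary.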